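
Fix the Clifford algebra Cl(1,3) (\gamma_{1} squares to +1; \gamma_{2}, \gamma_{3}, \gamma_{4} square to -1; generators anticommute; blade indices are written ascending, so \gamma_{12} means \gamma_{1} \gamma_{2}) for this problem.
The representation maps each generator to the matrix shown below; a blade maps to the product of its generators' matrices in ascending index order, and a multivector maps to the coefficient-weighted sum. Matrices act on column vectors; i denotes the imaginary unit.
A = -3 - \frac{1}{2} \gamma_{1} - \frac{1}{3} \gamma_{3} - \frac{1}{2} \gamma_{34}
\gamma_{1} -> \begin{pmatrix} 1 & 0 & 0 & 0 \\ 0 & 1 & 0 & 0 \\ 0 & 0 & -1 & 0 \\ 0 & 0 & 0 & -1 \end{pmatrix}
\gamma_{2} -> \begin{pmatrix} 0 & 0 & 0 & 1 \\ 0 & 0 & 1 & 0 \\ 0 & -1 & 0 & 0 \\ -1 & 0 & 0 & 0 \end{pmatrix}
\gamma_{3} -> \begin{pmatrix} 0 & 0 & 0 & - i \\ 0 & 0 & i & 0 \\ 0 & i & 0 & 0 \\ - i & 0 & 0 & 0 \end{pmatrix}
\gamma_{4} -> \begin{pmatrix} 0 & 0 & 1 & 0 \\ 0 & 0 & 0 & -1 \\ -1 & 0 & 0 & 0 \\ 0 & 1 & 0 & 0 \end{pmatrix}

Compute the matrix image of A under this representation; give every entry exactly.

Bivector images (products of the table entries): rho(\gamma_{34}) = rho(\gamma_{3})rho(\gamma_{4}) = \begin{pmatrix} 0 & - i & 0 & 0 \\ - i & 0 & 0 & 0 \\ 0 & 0 & 0 & - i \\ 0 & 0 & - i & 0 \end{pmatrix}.
M = (-3)*1 + (-\frac{1}{2})*rho(\gamma_{1}) + (-\frac{1}{3})*rho(\gamma_{3}) + (-\frac{1}{2})*rho(\gamma_{34}), summed entrywise (1 is the identity matrix):
Answer: \begin{pmatrix} - \frac{7}{2} & \frac{i}{2} & 0 & \frac{i}{3} \\ \frac{i}{2} & - \frac{7}{2} & - \frac{i}{3} & 0 \\ 0 & - \frac{i}{3} & - \frac{5}{2} & \frac{i}{2} \\ \frac{i}{3} & 0 & \frac{i}{2} & - \frac{5}{2} \end{pmatrix}


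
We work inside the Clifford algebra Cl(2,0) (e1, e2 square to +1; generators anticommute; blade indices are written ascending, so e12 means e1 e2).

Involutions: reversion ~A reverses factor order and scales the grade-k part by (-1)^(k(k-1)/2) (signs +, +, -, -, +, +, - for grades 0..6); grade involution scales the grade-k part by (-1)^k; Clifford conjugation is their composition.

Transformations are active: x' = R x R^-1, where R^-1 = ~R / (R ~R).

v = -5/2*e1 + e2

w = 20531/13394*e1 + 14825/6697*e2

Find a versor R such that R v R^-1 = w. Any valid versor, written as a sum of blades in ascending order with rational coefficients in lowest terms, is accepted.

Key observation: q(v) = q(w) = 29/4 (sandwiches preserve the norm), so R = v + w = -6477/6697*e1 + 21522/6697*e2 works whenever it is invertible — the component of v along it is kept and (v - w)/2 reverses, sending v to w.
Answer: -6477/6697*e1 + 21522/6697*e2


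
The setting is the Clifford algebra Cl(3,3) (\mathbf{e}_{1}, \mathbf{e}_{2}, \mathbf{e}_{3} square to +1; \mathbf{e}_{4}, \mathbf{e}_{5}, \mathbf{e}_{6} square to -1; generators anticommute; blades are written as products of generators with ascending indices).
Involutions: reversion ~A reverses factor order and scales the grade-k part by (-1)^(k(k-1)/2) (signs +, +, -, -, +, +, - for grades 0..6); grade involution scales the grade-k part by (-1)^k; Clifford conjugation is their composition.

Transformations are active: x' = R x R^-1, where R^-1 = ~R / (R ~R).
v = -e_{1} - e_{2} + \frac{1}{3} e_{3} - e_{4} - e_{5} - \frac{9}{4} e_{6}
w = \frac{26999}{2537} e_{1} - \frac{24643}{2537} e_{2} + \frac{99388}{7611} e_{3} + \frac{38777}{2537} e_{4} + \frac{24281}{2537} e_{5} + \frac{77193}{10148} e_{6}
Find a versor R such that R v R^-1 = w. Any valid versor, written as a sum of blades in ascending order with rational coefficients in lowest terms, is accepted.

Equal squares first: v^2 = w^2 = -\frac{713}{144}. Then v + w = \frac{24462}{2537} e_{1} - \frac{27180}{2537} e_{2} + \frac{33975}{2537} e_{3} + \frac{36240}{2537} e_{4} + \frac{21744}{2537} e_{5} + \frac{13590}{2537} e_{6} is a versor taking v to w, provided it is invertible.
Answer: \frac{24462}{2537} e_{1} - \frac{27180}{2537} e_{2} + \frac{33975}{2537} e_{3} + \frac{36240}{2537} e_{4} + \frac{21744}{2537} e_{5} + \frac{13590}{2537} e_{6}


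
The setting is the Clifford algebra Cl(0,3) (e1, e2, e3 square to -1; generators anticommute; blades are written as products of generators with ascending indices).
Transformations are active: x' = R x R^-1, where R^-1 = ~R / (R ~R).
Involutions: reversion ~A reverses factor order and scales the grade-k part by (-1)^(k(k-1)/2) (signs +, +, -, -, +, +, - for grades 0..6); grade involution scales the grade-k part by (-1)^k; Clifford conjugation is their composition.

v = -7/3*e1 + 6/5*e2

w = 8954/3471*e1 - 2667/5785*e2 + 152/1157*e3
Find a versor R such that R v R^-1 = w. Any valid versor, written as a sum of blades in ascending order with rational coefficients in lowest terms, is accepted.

Key observation: q(v) = q(w) = -1549/225 (sandwiches preserve the norm), so R = v + w = 285/1157*e1 + 855/1157*e2 + 152/1157*e3 works whenever it is invertible — the component of v along it is kept and (v - w)/2 reverses, sending v to w.
Answer: 285/1157*e1 + 855/1157*e2 + 152/1157*e3


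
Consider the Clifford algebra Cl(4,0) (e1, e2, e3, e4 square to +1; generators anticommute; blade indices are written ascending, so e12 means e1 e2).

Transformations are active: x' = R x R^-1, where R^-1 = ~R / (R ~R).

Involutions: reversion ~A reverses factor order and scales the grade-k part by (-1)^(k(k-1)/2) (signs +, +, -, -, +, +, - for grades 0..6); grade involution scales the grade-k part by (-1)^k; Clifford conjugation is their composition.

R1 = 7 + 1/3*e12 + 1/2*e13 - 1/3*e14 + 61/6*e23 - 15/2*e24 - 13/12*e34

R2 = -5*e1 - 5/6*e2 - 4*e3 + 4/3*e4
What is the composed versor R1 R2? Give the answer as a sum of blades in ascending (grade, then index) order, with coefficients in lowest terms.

Distribute over the terms of R2 (each basis-blade product reordered to ascending indices, repeated generators contracted through their squares):
R1 (-5*e1) = -35*e1 + 5/3*e2 + 5/2*e3 - 5/3*e4 - 305/6*e123 + 75/2*e124 + 65/12*e134
R1 (-5/6*e2) = -5/18*e1 - 35/6*e2 + 305/36*e3 - 25/4*e4 + 5/12*e123 - 5/18*e124 + 65/72*e234
R1 (-4*e3) = -2*e1 - 122/3*e2 - 28*e3 - 13/3*e4 - 4/3*e123 - 4/3*e134 - 30*e234
R1 (4/3*e4) = -4/9*e1 - 10*e2 - 13/9*e3 + 28/3*e4 + 4/9*e124 + 2/3*e134 + 122/9*e234
Summing the partial products and collecting blades:
Answer: -679/18*e1 - 329/6*e2 - 665/36*e3 - 35/12*e4 - 207/4*e123 + 113/3*e124 + 19/4*e134 - 373/24*e234


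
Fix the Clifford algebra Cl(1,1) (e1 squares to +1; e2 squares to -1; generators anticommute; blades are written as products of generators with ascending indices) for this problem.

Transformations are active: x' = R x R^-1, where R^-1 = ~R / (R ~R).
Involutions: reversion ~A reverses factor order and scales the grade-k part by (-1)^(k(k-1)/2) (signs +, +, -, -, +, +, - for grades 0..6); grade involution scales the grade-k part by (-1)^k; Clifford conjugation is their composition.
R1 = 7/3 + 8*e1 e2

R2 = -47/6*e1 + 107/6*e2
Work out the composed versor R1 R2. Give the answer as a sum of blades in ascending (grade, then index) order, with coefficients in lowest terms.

Distribute over the terms of R1 (each basis-blade product reordered to ascending indices, repeated generators contracted through their squares):
(7/3) R2 = -329/18*e1 + 749/18*e2
(8*e1 e2) R2 = -428/3*e1 + 188/3*e2
Summing the partial products and collecting blades:
Answer: -2897/18*e1 + 1877/18*e2


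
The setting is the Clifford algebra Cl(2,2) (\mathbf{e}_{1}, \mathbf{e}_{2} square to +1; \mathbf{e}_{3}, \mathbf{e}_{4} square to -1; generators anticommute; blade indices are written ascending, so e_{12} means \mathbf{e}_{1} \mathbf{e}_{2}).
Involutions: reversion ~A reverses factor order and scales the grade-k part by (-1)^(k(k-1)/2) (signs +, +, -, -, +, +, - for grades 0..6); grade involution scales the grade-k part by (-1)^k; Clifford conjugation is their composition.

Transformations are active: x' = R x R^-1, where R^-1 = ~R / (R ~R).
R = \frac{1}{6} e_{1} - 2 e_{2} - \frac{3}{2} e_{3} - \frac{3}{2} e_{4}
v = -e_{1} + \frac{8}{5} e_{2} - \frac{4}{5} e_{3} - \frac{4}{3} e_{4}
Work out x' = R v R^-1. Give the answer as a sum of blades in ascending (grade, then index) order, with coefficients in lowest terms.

~R = \frac{1}{6} e_{1} - 2 e_{2} - \frac{3}{2} e_{3} - \frac{3}{2} e_{4}, and R ~R = -\frac{17}{36}, so R^-1 = ~R / (-\frac{17}{36}).
R v = -\frac{197}{30} - \frac{26}{15} e_{12} - \frac{49}{30} e_{13} - \frac{31}{18} e_{14} + 4 e_{23} + \frac{76}{15} e_{24} + \frac{4}{5} e_{34}
Answer: \frac{479}{85} e_{1} - \frac{4864}{85} e_{2} - \frac{3478}{85} e_{3} - \frac{10298}{255} e_{4}


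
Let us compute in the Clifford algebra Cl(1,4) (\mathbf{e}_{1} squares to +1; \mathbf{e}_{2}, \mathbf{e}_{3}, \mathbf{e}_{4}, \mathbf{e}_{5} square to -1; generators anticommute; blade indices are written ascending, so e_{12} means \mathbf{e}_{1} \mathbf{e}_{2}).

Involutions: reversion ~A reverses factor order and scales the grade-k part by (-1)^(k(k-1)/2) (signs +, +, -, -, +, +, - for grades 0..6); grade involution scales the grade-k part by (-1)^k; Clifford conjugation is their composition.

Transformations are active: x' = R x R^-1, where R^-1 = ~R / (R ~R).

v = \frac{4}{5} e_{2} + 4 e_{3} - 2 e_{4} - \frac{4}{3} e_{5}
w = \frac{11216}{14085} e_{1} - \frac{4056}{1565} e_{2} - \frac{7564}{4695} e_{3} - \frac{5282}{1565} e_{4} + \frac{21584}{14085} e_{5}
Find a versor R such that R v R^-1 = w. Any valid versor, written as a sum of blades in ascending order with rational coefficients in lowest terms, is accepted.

The midline construction: v and w both square to -\frac{5044}{225}, so reflecting in their sum \frac{11216}{14085} e_{1} - \frac{2804}{1565} e_{2} + \frac{11216}{4695} e_{3} - \frac{8412}{1565} e_{4} + \frac{2804}{14085} e_{5} exchanges them.
Answer: \frac{11216}{14085} e_{1} - \frac{2804}{1565} e_{2} + \frac{11216}{4695} e_{3} - \frac{8412}{1565} e_{4} + \frac{2804}{14085} e_{5}


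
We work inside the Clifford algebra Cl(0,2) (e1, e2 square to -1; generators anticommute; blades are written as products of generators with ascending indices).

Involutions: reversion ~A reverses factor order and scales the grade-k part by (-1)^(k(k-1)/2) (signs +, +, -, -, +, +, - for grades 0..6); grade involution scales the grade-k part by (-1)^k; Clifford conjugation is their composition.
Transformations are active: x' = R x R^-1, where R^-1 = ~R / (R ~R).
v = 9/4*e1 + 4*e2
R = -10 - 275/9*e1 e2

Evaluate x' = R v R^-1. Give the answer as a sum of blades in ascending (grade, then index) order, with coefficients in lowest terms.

~R = -10 + 275/9*e1 e2, and R ~R = 83725/81, so R^-1 = ~R / (83725/81).
R v = 1795/18*e1 - 435/4*e2
Answer: -55989/13396*e1 - 6349/3349*e2


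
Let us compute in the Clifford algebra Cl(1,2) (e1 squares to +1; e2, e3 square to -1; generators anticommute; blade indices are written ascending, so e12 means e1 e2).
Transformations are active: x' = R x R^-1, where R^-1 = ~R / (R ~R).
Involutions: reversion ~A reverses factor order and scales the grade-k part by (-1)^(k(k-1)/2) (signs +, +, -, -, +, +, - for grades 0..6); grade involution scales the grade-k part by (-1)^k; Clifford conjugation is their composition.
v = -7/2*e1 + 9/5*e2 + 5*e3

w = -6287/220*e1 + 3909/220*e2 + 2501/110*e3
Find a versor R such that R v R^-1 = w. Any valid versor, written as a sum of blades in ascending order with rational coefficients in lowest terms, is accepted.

R = v + w = -7057/220*e1 + 861/44*e2 + 3051/110*e3 works: the equal norms (-1599/100) guarantee its sandwich swaps v into w.
Answer: -7057/220*e1 + 861/44*e2 + 3051/110*e3


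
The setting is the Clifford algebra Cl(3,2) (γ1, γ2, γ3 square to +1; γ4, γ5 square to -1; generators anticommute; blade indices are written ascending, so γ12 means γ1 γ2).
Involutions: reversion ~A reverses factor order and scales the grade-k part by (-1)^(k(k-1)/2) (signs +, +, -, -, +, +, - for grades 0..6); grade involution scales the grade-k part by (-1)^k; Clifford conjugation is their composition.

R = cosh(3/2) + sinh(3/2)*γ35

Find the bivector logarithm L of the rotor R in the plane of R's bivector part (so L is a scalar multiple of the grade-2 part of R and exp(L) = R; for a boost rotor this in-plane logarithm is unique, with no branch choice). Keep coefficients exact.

The scalar part of R is cosh(3/2), so cosh pins the rapidity up to sign — the sign comes from the bivector part; dividing that part by sinh of the rapidity yields the plane, and the in-plane L = rapidity * plane is unique because the two sign choices cancel.
Concretely: cosh(rapidity) = cosh(3/2) gives rapidity = ±3/2, and since rapidity/sinh(rapidity) is even the sign is immaterial: L = (rapidity/sinh(rapidity)) * <R>_2 = (3/(2*sinh(3/2))) * <R>_2.
Answer: 3/2*γ35


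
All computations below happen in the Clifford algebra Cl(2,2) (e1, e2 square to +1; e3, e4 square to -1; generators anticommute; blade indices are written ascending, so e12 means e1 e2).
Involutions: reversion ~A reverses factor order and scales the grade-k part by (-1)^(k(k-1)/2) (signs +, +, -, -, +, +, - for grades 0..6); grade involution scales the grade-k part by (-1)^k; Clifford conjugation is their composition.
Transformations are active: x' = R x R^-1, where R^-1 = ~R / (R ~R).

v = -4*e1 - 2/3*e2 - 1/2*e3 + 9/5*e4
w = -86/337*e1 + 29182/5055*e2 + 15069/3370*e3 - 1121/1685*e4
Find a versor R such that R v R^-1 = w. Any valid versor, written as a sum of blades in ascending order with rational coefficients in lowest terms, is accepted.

R = v + w = -1434/337*e1 + 8604/1685*e2 + 6692/1685*e3 + 1912/1685*e4 works: the equal norms (11659/900) guarantee its sandwich swaps v into w.
Answer: -1434/337*e1 + 8604/1685*e2 + 6692/1685*e3 + 1912/1685*e4


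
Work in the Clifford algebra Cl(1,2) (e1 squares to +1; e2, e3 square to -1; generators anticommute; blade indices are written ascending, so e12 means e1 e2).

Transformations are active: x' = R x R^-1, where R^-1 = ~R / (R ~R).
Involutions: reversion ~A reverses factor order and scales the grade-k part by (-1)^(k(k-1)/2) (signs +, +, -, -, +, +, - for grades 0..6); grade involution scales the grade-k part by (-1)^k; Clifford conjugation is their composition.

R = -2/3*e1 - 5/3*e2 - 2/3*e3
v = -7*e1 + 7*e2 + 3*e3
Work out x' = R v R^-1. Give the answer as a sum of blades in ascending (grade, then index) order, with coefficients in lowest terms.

~R = -2/3*e1 - 5/3*e2 - 2/3*e3, and R ~R = -25/9, so R^-1 = ~R / (-25/9).
R v = 55/3 - 49/3*e12 - 20/3*e13 - 1/3*e23
Answer: 79/5*e1 + 15*e2 + 29/5*e3


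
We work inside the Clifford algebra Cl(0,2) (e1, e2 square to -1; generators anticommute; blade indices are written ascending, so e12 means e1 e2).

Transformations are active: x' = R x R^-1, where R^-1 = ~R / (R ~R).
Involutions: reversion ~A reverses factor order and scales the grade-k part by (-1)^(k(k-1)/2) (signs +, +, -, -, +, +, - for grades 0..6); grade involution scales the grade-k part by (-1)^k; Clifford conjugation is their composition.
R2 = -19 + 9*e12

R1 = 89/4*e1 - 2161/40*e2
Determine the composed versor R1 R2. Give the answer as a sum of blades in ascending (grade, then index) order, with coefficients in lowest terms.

Distribute over the terms of R1 (each basis-blade product reordered to ascending indices, repeated generators contracted through their squares):
(89/4*e1) R2 = -1691/4*e1 - 801/4*e2
(-2161/40*e2) R2 = -19449/40*e1 + 41059/40*e2
Summing the partial products and collecting blades:
Answer: -36359/40*e1 + 33049/40*e2


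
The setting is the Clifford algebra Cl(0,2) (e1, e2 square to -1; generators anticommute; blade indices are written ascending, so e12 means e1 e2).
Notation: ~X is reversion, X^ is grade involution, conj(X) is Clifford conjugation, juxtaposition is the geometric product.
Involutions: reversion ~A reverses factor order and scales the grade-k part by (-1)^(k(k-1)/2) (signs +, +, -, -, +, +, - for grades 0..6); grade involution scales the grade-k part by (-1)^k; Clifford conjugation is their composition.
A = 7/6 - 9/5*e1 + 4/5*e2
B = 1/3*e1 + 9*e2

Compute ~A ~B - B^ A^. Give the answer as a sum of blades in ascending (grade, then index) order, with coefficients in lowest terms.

first term: -33/5 + 7/18*e1 + 21/2*e2 - 247/15*e12
second term: -33/5 - 7/18*e1 - 21/2*e2 + 247/15*e12
Answer: 7/9*e1 + 21*e2 - 494/15*e12


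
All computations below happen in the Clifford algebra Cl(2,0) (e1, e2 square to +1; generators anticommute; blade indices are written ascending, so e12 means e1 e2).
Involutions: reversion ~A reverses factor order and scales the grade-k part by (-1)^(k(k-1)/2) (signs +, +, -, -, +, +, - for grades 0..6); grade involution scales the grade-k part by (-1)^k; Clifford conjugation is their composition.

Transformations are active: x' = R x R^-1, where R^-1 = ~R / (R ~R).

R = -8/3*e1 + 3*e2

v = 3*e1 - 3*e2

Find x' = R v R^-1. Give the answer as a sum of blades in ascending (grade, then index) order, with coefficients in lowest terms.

~R = -8/3*e1 + 3*e2, and R ~R = 145/9, so R^-1 = ~R / (145/9).
R v = -17 - e12
Answer: 381/145*e1 - 483/145*e2


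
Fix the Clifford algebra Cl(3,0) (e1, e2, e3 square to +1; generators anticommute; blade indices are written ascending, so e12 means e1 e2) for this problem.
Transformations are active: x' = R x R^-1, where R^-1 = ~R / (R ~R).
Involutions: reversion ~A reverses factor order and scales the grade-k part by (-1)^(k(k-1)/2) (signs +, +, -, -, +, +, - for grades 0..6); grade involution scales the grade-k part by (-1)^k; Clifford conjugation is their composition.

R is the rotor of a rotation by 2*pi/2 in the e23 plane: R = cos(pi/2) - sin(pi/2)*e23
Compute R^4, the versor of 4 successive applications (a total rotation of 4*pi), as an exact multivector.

Half-angle bookkeeping: 4 applications in e23 add up to rotor phase 4*pi/2 = 2*pi, so R^4 = cos(2*pi) - sin(2*pi)*e23.
cos(2*pi) = 1 and sin(2*pi) = 0, so R^4 = 1. The total rotation 4*pi is 2 full turns, so every vector returns to itself, yet the rotor is +1, back on the identity sheet (an even number of 2*pi turns).
Answer: 1


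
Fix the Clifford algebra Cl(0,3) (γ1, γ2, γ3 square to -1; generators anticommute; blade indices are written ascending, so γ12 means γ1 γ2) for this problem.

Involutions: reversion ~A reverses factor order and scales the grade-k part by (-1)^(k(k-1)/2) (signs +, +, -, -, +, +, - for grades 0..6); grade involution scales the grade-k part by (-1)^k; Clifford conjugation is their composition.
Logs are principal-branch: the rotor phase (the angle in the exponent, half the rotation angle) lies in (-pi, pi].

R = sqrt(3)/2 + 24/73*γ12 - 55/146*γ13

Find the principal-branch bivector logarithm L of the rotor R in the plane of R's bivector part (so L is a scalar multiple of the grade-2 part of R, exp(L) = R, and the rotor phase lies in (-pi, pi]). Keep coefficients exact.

The scalar part of R is sqrt(3)/2, which fixes the principal-branch rotor phase; the unit plane is then the bivector part divided by the sine of that phase, and L is that plane scaled by the phase.
Concretely: cos(phase) = sqrt(3)/2 gives phase = ±pi/6, and since phase/sin(phase) is even the sign is immaterial: L = (phase/sin(phase)) * <R>_2 = (pi/3) * <R>_2.
Answer: 8*pi/73*γ12 - 55*pi/438*γ13


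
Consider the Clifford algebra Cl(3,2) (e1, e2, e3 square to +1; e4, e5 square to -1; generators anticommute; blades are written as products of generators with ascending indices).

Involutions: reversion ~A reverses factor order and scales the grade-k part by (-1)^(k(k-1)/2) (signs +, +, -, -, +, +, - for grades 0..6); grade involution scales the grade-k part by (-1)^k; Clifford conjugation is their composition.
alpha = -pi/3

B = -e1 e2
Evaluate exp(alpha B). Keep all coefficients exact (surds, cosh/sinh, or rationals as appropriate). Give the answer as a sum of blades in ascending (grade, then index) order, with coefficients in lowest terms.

B^2 = (-1)^2*(e1 e2)^2 = 1*(-1) = -1 (a basis 2-blade squares to minus the product of its generators' squares).
B^2 = -1 — B^2 < 0, so the exponential closes trigonometrically: l = 1, alpha*l = -pi/3, so exp(alpha B) = cos(-pi/3) + (sin(-pi/3)/1)*B = 1/2 + (-sqrt(3)/2)*B.
Answer: 1/2 + sqrt(3)/2*e1 e2


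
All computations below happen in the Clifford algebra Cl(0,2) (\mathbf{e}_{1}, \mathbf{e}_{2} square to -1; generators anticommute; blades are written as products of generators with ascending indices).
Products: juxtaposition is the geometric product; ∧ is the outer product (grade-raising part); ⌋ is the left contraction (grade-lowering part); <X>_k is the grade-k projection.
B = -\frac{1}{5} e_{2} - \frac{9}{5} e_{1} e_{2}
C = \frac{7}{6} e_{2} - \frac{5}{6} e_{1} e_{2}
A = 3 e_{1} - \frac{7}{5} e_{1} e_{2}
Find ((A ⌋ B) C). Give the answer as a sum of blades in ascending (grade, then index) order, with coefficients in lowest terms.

step 1: -\frac{63}{25} + \frac{27}{5} e_{2}
step 2: -\frac{63}{10} - \frac{9}{2} e_{1} - \frac{147}{50} e_{2} + \frac{21}{10} e_{1} e_{2}
Answer: -\frac{63}{10} - \frac{9}{2} e_{1} - \frac{147}{50} e_{2} + \frac{21}{10} e_{1} e_{2}


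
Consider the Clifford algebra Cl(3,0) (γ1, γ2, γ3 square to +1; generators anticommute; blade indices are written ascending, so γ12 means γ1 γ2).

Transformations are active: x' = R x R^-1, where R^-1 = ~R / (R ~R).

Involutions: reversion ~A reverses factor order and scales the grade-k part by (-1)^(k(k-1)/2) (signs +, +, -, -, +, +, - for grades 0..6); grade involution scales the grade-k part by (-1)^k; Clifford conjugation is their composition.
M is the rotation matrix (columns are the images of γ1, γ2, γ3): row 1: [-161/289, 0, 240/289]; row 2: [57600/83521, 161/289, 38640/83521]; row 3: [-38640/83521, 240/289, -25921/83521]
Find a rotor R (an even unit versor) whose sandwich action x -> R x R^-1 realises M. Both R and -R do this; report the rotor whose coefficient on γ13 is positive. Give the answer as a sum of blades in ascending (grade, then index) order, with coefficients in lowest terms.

Method: write R = a + b12*γ12 + b13*γ13 + b23*γ23 with a^2 + b12^2 + b13^2 + b23^2 = 1 (so R^-1 = ~R). Expanding the columns R e_j ~R gives tr M = 4a^2 - 1 and, from the antisymmetric part, M21 - M12 = -4a*b12, M13 - M31 = 4a*b13, M32 - M23 = -4a*b23.
Here tr M = -25921/83521, so a^2 = (1 + tr M)/4 = 14400/83521 and a = ±120/289. Taking a = 120/289: M21 - M12 = 57600/83521, M13 - M31 = 108000/83521, M32 - M23 = 30720/83521, giving b12 = -120/289, b13 = 225/289, b23 = -64/289, i.e. R = 120/289 - 120/289*γ12 + 225/289*γ13 - 64/289*γ23.
Its γ13 coefficient is already positive.
Answer: 120/289 - 120/289*γ12 + 225/289*γ13 - 64/289*γ23. Note: both R and -R realise this M (trace -25921/83521); the covering map identifies them, and the γ13-coefficient sign is the tie-breaker.


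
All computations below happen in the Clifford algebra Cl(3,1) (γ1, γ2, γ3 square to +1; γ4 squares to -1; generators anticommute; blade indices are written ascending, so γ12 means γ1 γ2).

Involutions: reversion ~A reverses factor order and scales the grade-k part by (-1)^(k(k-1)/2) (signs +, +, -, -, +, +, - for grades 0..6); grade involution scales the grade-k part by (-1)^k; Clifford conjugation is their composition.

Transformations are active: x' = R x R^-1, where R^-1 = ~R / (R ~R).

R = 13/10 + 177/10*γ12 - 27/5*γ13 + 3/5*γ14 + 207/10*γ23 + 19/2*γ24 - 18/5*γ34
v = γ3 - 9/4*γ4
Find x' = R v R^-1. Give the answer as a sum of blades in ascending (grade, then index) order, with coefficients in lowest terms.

~R = 13/10 - 177/10*γ12 + 27/5*γ13 - 3/5*γ14 - 207/10*γ23 - 19/2*γ24 + 18/5*γ34, and R ~R = 33453/50, so R^-1 = ~R / (33453/50).
R v = -81/20*γ1 + 1683/40*γ2 - 34/5*γ3 + 27/40*γ4 + 177/10*γ123 - 1593/40*γ124 + 231/20*γ134 - 2243/40*γ234
Answer: 551/236*γ1 - 3355/14868*γ2 - 2745/1652*γ3 - 26099/7434*γ4


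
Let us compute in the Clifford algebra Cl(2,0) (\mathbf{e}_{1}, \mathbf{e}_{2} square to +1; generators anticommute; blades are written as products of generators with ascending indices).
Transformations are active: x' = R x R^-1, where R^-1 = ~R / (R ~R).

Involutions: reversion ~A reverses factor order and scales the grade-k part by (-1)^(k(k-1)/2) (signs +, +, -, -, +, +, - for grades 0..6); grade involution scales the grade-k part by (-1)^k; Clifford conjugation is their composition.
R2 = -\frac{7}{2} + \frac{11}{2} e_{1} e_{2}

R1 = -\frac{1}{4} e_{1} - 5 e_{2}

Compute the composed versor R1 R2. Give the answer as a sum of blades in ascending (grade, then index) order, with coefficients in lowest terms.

Distribute over the terms of R1 (each basis-blade product reordered to ascending indices, repeated generators contracted through their squares):
(-\frac{1}{4} e_{1}) R2 = \frac{7}{8} e_{1} - \frac{11}{8} e_{2}
(-5 e_{2}) R2 = \frac{55}{2} e_{1} + \frac{35}{2} e_{2}
Summing the partial products and collecting blades:
Answer: \frac{227}{8} e_{1} + \frac{129}{8} e_{2}


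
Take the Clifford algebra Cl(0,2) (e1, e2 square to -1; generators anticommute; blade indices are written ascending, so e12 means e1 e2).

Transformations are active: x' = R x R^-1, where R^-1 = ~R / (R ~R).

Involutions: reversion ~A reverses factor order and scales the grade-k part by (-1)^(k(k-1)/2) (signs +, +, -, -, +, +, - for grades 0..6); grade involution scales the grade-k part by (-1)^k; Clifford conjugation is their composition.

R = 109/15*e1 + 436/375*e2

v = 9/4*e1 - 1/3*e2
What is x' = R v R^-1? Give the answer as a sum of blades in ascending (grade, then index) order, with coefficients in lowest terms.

~R = 109/15*e1 + 436/375*e2, and R ~R = -7615721/140625, so R^-1 = ~R / (-7615721/140625).
R v = -71831/4500 - 5668/1125*e12
Answer: 15643/7692*e1 + 653/641*e2


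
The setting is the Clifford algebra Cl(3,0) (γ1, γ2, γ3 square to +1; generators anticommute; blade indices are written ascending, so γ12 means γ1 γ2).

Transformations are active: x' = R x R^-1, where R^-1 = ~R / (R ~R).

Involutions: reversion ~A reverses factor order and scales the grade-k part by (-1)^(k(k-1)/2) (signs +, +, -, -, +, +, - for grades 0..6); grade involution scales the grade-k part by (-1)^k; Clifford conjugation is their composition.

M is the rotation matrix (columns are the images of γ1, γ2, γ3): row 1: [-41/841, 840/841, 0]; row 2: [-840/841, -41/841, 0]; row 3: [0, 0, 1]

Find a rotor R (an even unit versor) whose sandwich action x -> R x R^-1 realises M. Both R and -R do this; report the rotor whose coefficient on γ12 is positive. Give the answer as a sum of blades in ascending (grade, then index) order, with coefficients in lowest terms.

Method: write R = a + b12*γ12 + b13*γ13 + b23*γ23 with a^2 + b12^2 + b13^2 + b23^2 = 1 (so R^-1 = ~R). Expanding the columns R e_j ~R gives tr M = 4a^2 - 1 and, from the antisymmetric part, M21 - M12 = -4a*b12, M13 - M31 = 4a*b13, M32 - M23 = -4a*b23.
Here tr M = 759/841, so a^2 = (1 + tr M)/4 = 400/841 and a = ±20/29. Taking a = 20/29: M21 - M12 = -1680/841, M13 - M31 = 0, M32 - M23 = 0, giving b12 = 21/29, b13 = 0, b23 = 0, i.e. R = 20/29 + 21/29*γ12.
Its γ12 coefficient is already positive.
Answer: 20/29 + 21/29*γ12. Key observation: the double cover Spin(3) -> SO(3) sends R and -R to the same matrix (trace 759/841 here), so the stated sign of the γ12 coefficient is what selects one sheet.


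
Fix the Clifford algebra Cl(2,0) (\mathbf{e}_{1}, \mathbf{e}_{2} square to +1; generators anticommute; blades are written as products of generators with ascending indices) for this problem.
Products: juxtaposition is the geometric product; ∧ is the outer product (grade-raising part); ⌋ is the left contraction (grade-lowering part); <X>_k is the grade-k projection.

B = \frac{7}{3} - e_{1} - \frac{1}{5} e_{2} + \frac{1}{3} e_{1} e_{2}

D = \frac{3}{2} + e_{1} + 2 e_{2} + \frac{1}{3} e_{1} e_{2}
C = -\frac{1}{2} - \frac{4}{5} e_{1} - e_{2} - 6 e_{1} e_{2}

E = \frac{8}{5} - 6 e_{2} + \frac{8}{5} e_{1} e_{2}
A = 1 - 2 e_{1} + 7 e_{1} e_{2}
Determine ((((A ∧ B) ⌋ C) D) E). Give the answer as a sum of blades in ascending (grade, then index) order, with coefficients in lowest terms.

step 1: \frac{7}{3} - \frac{17}{3} e_{1} - \frac{1}{5} e_{2} + \frac{256}{15} e_{1} e_{2}
step 2: \frac{3179}{30} - \frac{46}{15} e_{1} + \frac{95}{3} e_{2} - 14 e_{1} e_{2}
step 3: \frac{13433}{60} + \frac{5653}{90} e_{1} + \frac{24517}{90} e_{2} - \frac{2113}{90} e_{1} e_{2}
step 4: -\frac{55741}{45} - \frac{14587}{75} e_{1} - \frac{14525}{18} e_{2} - \frac{12649}{225} e_{1} e_{2}
Answer: -\frac{55741}{45} - \frac{14587}{75} e_{1} - \frac{14525}{18} e_{2} - \frac{12649}{225} e_{1} e_{2}


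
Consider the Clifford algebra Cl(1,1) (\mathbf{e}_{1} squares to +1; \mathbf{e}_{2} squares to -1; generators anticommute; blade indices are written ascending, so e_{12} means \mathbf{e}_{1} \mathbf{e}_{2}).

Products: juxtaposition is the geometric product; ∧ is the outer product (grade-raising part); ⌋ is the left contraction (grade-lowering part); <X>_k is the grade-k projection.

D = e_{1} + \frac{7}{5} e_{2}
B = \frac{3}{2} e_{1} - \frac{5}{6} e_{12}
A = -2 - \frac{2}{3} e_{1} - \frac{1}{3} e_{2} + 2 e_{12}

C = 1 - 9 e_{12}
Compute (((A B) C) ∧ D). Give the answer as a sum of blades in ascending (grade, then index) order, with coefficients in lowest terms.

step 1: -\frac{8}{3} - \frac{49}{18} e_{1} - \frac{22}{9} e_{2} + \frac{13}{6} e_{12}
step 2: -\frac{133}{6} + \frac{347}{18} e_{1} + \frac{397}{18} e_{2} + \frac{157}{6} e_{12}
step 3: -\frac{133}{6} e_{1} - \frac{931}{30} e_{2} + \frac{74}{15} e_{12}
Answer: -\frac{133}{6} e_{1} - \frac{931}{30} e_{2} + \frac{74}{15} e_{12}


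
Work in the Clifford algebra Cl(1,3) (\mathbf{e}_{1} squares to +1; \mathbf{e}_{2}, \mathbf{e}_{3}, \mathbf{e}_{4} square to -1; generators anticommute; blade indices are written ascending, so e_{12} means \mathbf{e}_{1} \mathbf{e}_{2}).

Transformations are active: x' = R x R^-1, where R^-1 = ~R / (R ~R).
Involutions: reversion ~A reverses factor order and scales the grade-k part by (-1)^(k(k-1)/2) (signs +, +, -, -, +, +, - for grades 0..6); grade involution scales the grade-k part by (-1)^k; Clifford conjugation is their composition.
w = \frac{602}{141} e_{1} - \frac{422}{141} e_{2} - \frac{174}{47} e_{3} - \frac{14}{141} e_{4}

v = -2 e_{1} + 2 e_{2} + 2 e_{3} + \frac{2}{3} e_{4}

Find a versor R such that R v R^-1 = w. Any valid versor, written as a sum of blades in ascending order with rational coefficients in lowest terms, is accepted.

Sketch: the shared square -\frac{40}{9} makes R = v + w = \frac{320}{141} e_{1} - \frac{140}{141} e_{2} - \frac{80}{47} e_{3} + \frac{80}{141} e_{4} the natural versor; its sandwich fixes that direction, negates (v - w)/2, and sends v to w.
Answer: \frac{320}{141} e_{1} - \frac{140}{141} e_{2} - \frac{80}{47} e_{3} + \frac{80}{141} e_{4}


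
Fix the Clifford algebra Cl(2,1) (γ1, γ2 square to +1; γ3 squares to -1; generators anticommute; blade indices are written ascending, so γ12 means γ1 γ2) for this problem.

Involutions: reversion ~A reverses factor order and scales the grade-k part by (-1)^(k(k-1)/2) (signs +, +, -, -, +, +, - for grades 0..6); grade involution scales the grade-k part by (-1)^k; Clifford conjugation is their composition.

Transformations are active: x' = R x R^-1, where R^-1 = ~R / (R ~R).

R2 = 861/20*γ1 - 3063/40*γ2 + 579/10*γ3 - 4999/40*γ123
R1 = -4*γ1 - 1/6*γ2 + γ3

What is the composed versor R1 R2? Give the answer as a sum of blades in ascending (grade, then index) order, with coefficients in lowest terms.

Distribute over the terms of R1 (each basis-blade product reordered to ascending indices, repeated generators contracted through their squares):
(-4*γ1) R2 = -861/5 + 3063/10*γ12 - 1158/5*γ13 + 4999/10*γ23
(-1/6*γ2) R2 = 1021/80 + 287/40*γ12 - 4999/240*γ13 - 193/20*γ23
(γ3) R2 = -579/10 + 4999/40*γ12 - 861/20*γ13 + 3063/40*γ23
Summing the partial products and collecting blades:
Answer: -17387/80 + 8769/20*γ12 - 14183/48*γ13 + 22673/40*γ23


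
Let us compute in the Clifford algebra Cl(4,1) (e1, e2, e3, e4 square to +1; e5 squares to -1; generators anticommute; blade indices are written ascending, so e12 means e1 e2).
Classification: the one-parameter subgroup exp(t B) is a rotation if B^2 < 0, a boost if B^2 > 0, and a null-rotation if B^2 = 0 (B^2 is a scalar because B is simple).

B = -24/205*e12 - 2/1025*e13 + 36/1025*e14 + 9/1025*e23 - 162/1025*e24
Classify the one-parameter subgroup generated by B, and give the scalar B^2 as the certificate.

B^2 term by term: the squares give (-24/205)^2*(e12)^2 + (-2/1025)^2*(e13)^2 + (36/1025)^2*(e14)^2 + (9/1025)^2*(e23)^2 + (-162/1025)^2*(e24)^2 = 576/42025*(-1) + 4/1050625*(-1) + 1296/1050625*(-1) + 81/1050625*(-1) + 26244/1050625*(-1) = -1/25 (each basis 2-blade squares to minus the product of its generators' squares); cross terms between blades sharing an index anticommute and cancel; the commuting (index-disjoint) pairs give grade-4 terms 2*c*c'*(blade product), which cancel blade by blade — e1234: -648/1050625 + 648/1050625 = 0 — confirming B is simple. So B^2 = -1/25.
Answer: rotation, certificate B^2 = -1/25. The invariant at work: B^2 = -1/25 is unchanged by conjugation, hence its sign classifies the subgroup whatever basis B is written in.


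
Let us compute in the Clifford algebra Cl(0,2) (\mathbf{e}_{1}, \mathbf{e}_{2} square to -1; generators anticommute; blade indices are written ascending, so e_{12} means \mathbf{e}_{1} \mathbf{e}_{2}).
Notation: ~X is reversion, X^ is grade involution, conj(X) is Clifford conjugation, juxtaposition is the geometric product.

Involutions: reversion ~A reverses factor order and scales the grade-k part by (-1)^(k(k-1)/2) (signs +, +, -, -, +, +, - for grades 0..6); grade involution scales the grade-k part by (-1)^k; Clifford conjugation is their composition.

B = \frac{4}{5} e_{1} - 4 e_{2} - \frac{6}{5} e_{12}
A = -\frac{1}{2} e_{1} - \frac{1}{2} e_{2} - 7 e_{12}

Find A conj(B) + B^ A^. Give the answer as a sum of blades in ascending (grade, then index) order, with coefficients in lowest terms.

first term: 10 + \frac{137}{5} e_{1} + \frac{31}{5} e_{2} - \frac{12}{5} e_{12}
second term: -10 - \frac{137}{5} e_{1} - \frac{31}{5} e_{2} - \frac{12}{5} e_{12}
Answer: -\frac{24}{5} e_{12}


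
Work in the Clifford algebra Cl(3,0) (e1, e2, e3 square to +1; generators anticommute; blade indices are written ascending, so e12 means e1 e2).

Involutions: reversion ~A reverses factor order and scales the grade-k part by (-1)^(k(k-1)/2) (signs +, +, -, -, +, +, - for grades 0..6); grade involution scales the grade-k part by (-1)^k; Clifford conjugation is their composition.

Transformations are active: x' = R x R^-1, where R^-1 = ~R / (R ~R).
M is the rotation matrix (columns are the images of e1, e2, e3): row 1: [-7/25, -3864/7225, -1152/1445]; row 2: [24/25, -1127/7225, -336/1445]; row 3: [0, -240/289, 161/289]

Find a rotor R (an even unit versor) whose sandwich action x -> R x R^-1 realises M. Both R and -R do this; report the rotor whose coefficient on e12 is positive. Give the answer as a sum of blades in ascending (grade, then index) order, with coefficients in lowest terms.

Method: write R = a + b12*e12 + b13*e13 + b23*e23 with a^2 + b12^2 + b13^2 + b23^2 = 1 (so R^-1 = ~R). Expanding the columns R e_j ~R gives tr M = 4a^2 - 1 and, from the antisymmetric part, M21 - M12 = -4a*b12, M13 - M31 = 4a*b13, M32 - M23 = -4a*b23.
Here tr M = 35/289, so a^2 = (1 + tr M)/4 = 81/289 and a = ±9/17. Taking a = 9/17: M21 - M12 = 432/289, M13 - M31 = -1152/1445, M32 - M23 = -864/1445, giving b12 = -12/17, b13 = -32/85, b23 = 24/85, i.e. R = 9/17 - 12/17*e12 - 32/85*e13 + 24/85*e23.
Its e12 coefficient is negative, so report the other preimage -R.
Answer: -9/17 + 12/17*e12 + 32/85*e13 - 24/85*e23. Note: both R and -R realise this M (trace 35/289); the covering map identifies them, and the e12-coefficient sign is the tie-breaker.


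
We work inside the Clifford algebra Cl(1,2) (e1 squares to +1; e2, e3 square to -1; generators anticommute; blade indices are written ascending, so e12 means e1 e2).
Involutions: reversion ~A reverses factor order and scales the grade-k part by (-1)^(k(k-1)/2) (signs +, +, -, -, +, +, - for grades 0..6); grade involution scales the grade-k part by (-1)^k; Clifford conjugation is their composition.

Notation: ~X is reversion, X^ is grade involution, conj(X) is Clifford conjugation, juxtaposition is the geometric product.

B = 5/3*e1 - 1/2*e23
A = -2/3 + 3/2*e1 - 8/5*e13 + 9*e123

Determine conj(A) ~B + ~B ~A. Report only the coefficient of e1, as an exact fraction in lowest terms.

first term: -5/2 - 101/18*e1 - 8/3*e3 + 4/5*e12 + 44/3*e23 - 3/4*e123
second term: 5/2 + 61/18*e1 + 8/3*e3 - 4/5*e12 - 46/3*e23 + 3/4*e123
Answer: -20/9


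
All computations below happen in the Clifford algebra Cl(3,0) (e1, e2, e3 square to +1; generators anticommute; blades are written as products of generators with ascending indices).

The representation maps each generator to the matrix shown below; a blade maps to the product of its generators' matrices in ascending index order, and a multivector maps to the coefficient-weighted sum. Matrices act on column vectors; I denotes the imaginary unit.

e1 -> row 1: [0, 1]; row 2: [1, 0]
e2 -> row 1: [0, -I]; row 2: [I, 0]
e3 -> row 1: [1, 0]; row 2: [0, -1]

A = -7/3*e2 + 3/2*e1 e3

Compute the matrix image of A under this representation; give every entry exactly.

Bivector images (products of the table entries): rho(e1 e3) = rho(e1)rho(e3) = row 1: [0, -1]; row 2: [1, 0].
M = (-7/3)*rho(e2) + (3/2)*rho(e1 e3), summed entrywise:
Answer: row 1: [0, -3/2 + 7*I/3]; row 2: [3/2 - 7*I/3, 0]


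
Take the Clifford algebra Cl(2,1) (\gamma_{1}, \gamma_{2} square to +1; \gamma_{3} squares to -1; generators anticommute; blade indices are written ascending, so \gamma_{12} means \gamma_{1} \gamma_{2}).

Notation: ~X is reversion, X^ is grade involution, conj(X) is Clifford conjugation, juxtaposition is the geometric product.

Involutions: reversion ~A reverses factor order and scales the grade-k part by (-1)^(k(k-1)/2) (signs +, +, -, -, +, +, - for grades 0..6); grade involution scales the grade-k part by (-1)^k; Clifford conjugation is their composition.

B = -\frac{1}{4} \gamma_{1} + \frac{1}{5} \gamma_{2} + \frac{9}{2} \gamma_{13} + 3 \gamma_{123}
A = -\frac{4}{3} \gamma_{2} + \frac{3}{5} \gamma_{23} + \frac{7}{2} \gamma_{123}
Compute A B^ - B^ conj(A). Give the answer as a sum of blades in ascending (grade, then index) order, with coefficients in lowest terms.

first term: -\frac{307}{30} - \frac{9}{5} \gamma_{1} - \frac{63}{4} \gamma_{2} + \frac{3}{25} \gamma_{3} - \frac{71}{30} \gamma_{12} - \frac{33}{10} \gamma_{13} + \frac{7}{8} \gamma_{23} + \frac{123}{20} \gamma_{123}
second term: -\frac{323}{30} + \frac{9}{5} \gamma_{1} - \frac{63}{4} \gamma_{2} + \frac{3}{25} \gamma_{3} - \frac{71}{30} \gamma_{12} + \frac{47}{10} \gamma_{13} + \frac{7}{8} \gamma_{23} - \frac{123}{20} \gamma_{123}
Answer: \frac{8}{15} - \frac{18}{5} \gamma_{1} - 8 \gamma_{13} + \frac{123}{10} \gamma_{123}


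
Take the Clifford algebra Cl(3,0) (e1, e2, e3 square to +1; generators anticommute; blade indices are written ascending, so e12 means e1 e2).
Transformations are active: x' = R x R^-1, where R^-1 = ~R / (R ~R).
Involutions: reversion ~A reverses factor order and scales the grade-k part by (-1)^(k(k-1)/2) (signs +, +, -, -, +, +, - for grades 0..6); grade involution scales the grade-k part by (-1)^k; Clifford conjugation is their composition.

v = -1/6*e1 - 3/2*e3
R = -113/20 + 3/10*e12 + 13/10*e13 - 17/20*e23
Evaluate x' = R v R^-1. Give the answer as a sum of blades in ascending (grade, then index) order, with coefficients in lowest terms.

~R = -113/20 - 3/10*e12 - 13/10*e13 + 17/20*e23, and R ~R = 1377/40, so R^-1 = ~R / (1377/40).
R v = -121/120*e1 + 53/40*e2 + 1043/120*e3 - 37/120*e123
Answer: 21187/41310*e1 - 3401/8262*e2 - 28058/20655*e3


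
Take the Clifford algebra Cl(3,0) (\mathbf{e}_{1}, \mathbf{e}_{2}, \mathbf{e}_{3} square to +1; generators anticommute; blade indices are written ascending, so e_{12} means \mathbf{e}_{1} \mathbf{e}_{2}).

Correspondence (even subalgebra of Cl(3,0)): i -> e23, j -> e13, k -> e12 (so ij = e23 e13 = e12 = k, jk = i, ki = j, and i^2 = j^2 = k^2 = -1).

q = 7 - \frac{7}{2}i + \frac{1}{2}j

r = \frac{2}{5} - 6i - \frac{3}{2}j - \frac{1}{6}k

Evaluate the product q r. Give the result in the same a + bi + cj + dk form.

In blades: q = 7 + \frac{1}{2} e_{13} - \frac{7}{2} e_{23}, r = \frac{2}{5} - \frac{1}{6} e_{12} - \frac{3}{2} e_{13} - 6 e_{23}.
Distribute q over r term by term (generator squares from the signature, products reordered to ascending indices): (7)*r = \frac{14}{5} - \frac{7}{6} e_{12} - \frac{21}{2} e_{13} - 42 e_{23}; (\frac{1}{2} e_{13})*r = \frac{3}{4} + 3 e_{12} + \frac{1}{5} e_{13} - \frac{1}{12} e_{23}; (-\frac{7}{2} e_{23})*r = -21 + \frac{21}{4} e_{12} - \frac{7}{12} e_{13} - \frac{7}{5} e_{23}.
Sum: -\frac{349}{20} + \frac{85}{12} e_{12} - \frac{653}{60} e_{13} - \frac{2609}{60} e_{23}; translating back through the correspondence:
Answer: -\frac{349}{20} - \frac{2609}{60}i - \frac{653}{60}j + \frac{85}{12}k
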